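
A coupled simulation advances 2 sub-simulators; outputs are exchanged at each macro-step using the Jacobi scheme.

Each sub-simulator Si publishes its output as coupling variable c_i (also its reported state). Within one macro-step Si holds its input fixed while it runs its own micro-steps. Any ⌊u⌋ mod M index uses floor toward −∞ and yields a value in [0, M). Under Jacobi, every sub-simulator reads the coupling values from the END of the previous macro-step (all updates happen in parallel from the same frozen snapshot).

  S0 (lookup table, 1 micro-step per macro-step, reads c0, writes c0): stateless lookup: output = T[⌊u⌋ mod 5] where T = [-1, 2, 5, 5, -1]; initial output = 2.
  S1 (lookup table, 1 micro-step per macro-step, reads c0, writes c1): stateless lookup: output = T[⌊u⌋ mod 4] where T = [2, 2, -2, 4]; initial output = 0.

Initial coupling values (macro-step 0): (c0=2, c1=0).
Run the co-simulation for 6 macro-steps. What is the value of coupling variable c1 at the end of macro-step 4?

macro 1: S0 reads c0=2 → after 1×micro: 5; S1 reads c0=2 → after 1×micro: -2 ⇒ (c0=5, c1=-2)
macro 2: S0 reads c0=5 → after 1×micro: -1; S1 reads c0=5 → after 1×micro: 2 ⇒ (c0=-1, c1=2)
macro 3: S0 reads c0=-1 → after 1×micro: -1; S1 reads c0=-1 → after 1×micro: 4 ⇒ (c0=-1, c1=4)
macro 4: S0 reads c0=-1 → after 1×micro: -1; S1 reads c0=-1 → after 1×micro: 4 ⇒ (c0=-1, c1=4)
macro 5: S0 reads c0=-1 → after 1×micro: -1; S1 reads c0=-1 → after 1×micro: 4 ⇒ (c0=-1, c1=4)
macro 6: S0 reads c0=-1 → after 1×micro: -1; S1 reads c0=-1 → after 1×micro: 4 ⇒ (c0=-1, c1=4)

c1 at macro-step 4 = 4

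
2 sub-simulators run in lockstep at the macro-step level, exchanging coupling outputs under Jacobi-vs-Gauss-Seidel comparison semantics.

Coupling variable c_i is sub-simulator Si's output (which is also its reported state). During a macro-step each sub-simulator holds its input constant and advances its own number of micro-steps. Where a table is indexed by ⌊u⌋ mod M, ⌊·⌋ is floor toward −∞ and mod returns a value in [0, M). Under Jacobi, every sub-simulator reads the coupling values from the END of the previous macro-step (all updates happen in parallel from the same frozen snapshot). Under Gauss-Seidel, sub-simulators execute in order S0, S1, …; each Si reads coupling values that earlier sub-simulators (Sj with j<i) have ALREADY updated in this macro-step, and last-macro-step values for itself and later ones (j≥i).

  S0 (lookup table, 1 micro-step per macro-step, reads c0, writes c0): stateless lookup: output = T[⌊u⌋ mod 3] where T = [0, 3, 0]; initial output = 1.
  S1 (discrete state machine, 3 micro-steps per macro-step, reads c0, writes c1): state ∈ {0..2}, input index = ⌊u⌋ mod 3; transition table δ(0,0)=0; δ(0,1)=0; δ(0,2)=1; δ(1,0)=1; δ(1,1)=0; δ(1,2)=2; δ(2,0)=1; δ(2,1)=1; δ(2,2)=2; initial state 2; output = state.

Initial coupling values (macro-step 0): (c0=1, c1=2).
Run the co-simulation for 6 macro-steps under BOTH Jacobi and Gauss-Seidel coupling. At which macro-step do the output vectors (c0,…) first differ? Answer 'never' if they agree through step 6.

[Jacobi] macro 1: S0 reads c0=1 → after 1×micro: 3; S1 reads c0=1 → after 3×micro: 0 ⇒ (c0=3, c1=0)
[Jacobi] macro 2: S0 reads c0=3 → after 1×micro: 0; S1 reads c0=3 → after 3×micro: 0 ⇒ (c0=0, c1=0)
[Jacobi] macro 3: S0 reads c0=0 → after 1×micro: 0; S1 reads c0=0 → after 3×micro: 0 ⇒ (c0=0, c1=0)
[Jacobi] macro 4: S0 reads c0=0 → after 1×micro: 0; S1 reads c0=0 → after 3×micro: 0 ⇒ (c0=0, c1=0)
[Jacobi] macro 5: S0 reads c0=0 → after 1×micro: 0; S1 reads c0=0 → after 3×micro: 0 ⇒ (c0=0, c1=0)
[Jacobi] macro 6: S0 reads c0=0 → after 1×micro: 0; S1 reads c0=0 → after 3×micro: 0 ⇒ (c0=0, c1=0)
[Gauss-Seidel] macro 1: S0 reads c0=1 → after 1×micro: 3; S1 reads c0=3 → after 3×micro: 1 ⇒ (c0=3, c1=1)
[Gauss-Seidel] macro 2: S0 reads c0=3 → after 1×micro: 0; S1 reads c0=0 → after 3×micro: 1 ⇒ (c0=0, c1=1)
[Gauss-Seidel] macro 3: S0 reads c0=0 → after 1×micro: 0; S1 reads c0=0 → after 3×micro: 1 ⇒ (c0=0, c1=1)
[Gauss-Seidel] macro 4: S0 reads c0=0 → after 1×micro: 0; S1 reads c0=0 → after 3×micro: 1 ⇒ (c0=0, c1=1)
[Gauss-Seidel] macro 5: S0 reads c0=0 → after 1×micro: 0; S1 reads c0=0 → after 3×micro: 1 ⇒ (c0=0, c1=1)
[Gauss-Seidel] macro 6: S0 reads c0=0 → after 1×micro: 0; S1 reads c0=0 → after 3×micro: 1 ⇒ (c0=0, c1=1)

first divergence at macro-step: 1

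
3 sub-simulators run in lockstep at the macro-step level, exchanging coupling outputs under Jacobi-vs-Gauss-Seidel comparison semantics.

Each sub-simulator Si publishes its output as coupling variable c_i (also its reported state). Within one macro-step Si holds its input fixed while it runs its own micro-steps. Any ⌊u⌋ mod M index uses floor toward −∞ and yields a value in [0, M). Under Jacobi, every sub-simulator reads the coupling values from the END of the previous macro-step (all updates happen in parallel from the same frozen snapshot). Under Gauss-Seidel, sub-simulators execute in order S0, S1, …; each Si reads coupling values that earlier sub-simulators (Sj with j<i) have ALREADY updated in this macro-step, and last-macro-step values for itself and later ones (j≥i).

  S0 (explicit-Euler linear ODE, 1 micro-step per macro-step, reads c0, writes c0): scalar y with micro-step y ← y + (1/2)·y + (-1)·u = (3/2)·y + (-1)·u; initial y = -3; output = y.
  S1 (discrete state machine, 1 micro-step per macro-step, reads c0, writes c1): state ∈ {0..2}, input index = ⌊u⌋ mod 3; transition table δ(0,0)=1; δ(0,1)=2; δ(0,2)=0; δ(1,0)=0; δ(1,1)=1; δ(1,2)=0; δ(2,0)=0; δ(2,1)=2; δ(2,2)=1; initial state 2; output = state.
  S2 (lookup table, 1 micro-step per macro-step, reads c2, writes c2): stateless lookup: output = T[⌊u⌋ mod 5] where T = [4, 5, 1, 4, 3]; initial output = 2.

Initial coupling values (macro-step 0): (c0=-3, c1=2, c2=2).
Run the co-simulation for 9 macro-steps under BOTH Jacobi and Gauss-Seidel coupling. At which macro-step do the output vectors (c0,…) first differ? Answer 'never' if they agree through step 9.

[Jacobi] macro 1: S0 reads c0=-3 → after 1×micro: -3/2; S1 reads c0=-3 → after 1×micro: 0; S2 reads c2=2 → after 1×micro: 1 ⇒ (c0=-3/2, c1=0, c2=1)
[Jacobi] macro 2: S0 reads c0=-3/2 → after 1×micro: -3/4; S1 reads c0=-3/2 → after 1×micro: 2; S2 reads c2=1 → after 1×micro: 5 ⇒ (c0=-3/4, c1=2, c2=5)
[Jacobi] macro 3: S0 reads c0=-3/4 → after 1×micro: -3/8; S1 reads c0=-3/4 → after 1×micro: 1; S2 reads c2=5 → after 1×micro: 4 ⇒ (c0=-3/8, c1=1, c2=4)
[Jacobi] macro 4: S0 reads c0=-3/8 → after 1×micro: -3/16; S1 reads c0=-3/8 → after 1×micro: 0; S2 reads c2=4 → after 1×micro: 3 ⇒ (c0=-3/16, c1=0, c2=3)
[Jacobi] macro 5: S0 reads c0=-3/16 → after 1×micro: -3/32; S1 reads c0=-3/16 → after 1×micro: 0; S2 reads c2=3 → after 1×micro: 4 ⇒ (c0=-3/32, c1=0, c2=4)
[Jacobi] macro 6: S0 reads c0=-3/32 → after 1×micro: -3/64; S1 reads c0=-3/32 → after 1×micro: 0; S2 reads c2=4 → after 1×micro: 3 ⇒ (c0=-3/64, c1=0, c2=3)
[Jacobi] macro 7: S0 reads c0=-3/64 → after 1×micro: -3/128; S1 reads c0=-3/64 → after 1×micro: 0; S2 reads c2=3 → after 1×micro: 4 ⇒ (c0=-3/128, c1=0, c2=4)
[Jacobi] macro 8: S0 reads c0=-3/128 → after 1×micro: -3/256; S1 reads c0=-3/128 → after 1×micro: 0; S2 reads c2=4 → after 1×micro: 3 ⇒ (c0=-3/256, c1=0, c2=3)
[Jacobi] macro 9: S0 reads c0=-3/256 → after 1×micro: -3/512; S1 reads c0=-3/256 → after 1×micro: 0; S2 reads c2=3 → after 1×micro: 4 ⇒ (c0=-3/512, c1=0, c2=4)
[Gauss-Seidel] macro 1: S0 reads c0=-3 → after 1×micro: -3/2; S1 reads c0=-3/2 → after 1×micro: 2; S2 reads c2=2 → after 1×micro: 1 ⇒ (c0=-3/2, c1=2, c2=1)
[Gauss-Seidel] macro 2: S0 reads c0=-3/2 → after 1×micro: -3/4; S1 reads c0=-3/4 → after 1×micro: 1; S2 reads c2=1 → after 1×micro: 5 ⇒ (c0=-3/4, c1=1, c2=5)
[Gauss-Seidel] macro 3: S0 reads c0=-3/4 → after 1×micro: -3/8; S1 reads c0=-3/8 → after 1×micro: 0; S2 reads c2=5 → after 1×micro: 4 ⇒ (c0=-3/8, c1=0, c2=4)
[Gauss-Seidel] macro 4: S0 reads c0=-3/8 → after 1×micro: -3/16; S1 reads c0=-3/16 → after 1×micro: 0; S2 reads c2=4 → after 1×micro: 3 ⇒ (c0=-3/16, c1=0, c2=3)
[Gauss-Seidel] macro 5: S0 reads c0=-3/16 → after 1×micro: -3/32; S1 reads c0=-3/32 → after 1×micro: 0; S2 reads c2=3 → after 1×micro: 4 ⇒ (c0=-3/32, c1=0, c2=4)
[Gauss-Seidel] macro 6: S0 reads c0=-3/32 → after 1×micro: -3/64; S1 reads c0=-3/64 → after 1×micro: 0; S2 reads c2=4 → after 1×micro: 3 ⇒ (c0=-3/64, c1=0, c2=3)
[Gauss-Seidel] macro 7: S0 reads c0=-3/64 → after 1×micro: -3/128; S1 reads c0=-3/128 → after 1×micro: 0; S2 reads c2=3 → after 1×micro: 4 ⇒ (c0=-3/128, c1=0, c2=4)
[Gauss-Seidel] macro 8: S0 reads c0=-3/128 → after 1×micro: -3/256; S1 reads c0=-3/256 → after 1×micro: 0; S2 reads c2=4 → after 1×micro: 3 ⇒ (c0=-3/256, c1=0, c2=3)
[Gauss-Seidel] macro 9: S0 reads c0=-3/256 → after 1×micro: -3/512; S1 reads c0=-3/512 → after 1×micro: 0; S2 reads c2=3 → after 1×micro: 4 ⇒ (c0=-3/512, c1=0, c2=4)

first divergence at macro-step: 1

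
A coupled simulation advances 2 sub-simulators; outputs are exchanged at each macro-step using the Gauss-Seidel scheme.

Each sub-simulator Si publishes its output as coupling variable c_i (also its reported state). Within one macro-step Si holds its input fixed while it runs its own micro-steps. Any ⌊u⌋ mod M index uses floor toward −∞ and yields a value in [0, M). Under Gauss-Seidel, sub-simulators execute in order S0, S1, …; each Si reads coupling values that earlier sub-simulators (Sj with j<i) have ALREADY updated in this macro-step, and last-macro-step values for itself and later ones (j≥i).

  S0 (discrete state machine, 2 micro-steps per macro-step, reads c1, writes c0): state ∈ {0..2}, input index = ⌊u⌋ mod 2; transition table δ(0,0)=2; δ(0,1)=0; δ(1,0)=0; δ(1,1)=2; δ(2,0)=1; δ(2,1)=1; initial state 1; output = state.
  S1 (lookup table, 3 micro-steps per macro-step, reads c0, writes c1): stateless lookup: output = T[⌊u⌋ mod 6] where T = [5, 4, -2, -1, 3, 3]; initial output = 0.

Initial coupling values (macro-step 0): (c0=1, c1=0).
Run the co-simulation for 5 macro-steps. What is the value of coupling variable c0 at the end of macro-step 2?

c0 at macro-step 2 = 0

macro 1: S0 reads c1=0 → after 2×micro: 2; S1 reads c0=2 → after 3×micro: -2 ⇒ (c0=2, c1=-2)
macro 2: S0 reads c1=-2 → after 2×micro: 0; S1 reads c0=0 → after 3×micro: 5 ⇒ (c0=0, c1=5)
macro 3: S0 reads c1=5 → after 2×micro: 0; S1 reads c0=0 → after 3×micro: 5 ⇒ (c0=0, c1=5)
macro 4: S0 reads c1=5 → after 2×micro: 0; S1 reads c0=0 → after 3×micro: 5 ⇒ (c0=0, c1=5)
macro 5: S0 reads c1=5 → after 2×micro: 0; S1 reads c0=0 → after 3×micro: 5 ⇒ (c0=0, c1=5)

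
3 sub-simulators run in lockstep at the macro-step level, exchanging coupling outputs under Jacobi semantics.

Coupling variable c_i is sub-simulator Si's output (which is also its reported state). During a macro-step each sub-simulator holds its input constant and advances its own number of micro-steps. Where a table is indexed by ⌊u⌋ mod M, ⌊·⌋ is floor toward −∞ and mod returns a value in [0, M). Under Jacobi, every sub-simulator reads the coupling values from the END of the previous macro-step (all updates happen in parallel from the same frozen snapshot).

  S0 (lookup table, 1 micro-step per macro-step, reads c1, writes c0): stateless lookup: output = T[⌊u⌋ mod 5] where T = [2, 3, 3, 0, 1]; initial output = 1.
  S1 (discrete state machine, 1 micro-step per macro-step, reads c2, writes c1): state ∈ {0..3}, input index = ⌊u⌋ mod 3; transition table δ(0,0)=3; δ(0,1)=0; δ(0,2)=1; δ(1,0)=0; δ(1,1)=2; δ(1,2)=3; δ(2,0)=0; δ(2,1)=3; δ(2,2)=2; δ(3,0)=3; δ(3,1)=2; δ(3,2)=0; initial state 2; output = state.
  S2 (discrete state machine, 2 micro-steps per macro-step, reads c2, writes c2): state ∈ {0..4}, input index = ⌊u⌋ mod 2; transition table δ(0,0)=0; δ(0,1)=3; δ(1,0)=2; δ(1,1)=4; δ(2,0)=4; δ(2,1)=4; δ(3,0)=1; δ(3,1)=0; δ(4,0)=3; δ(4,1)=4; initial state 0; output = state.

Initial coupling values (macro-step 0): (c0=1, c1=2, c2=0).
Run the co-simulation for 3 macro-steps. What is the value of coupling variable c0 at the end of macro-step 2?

c0 at macro-step 2 = 2

macro 1: S0 reads c1=2 → after 1×micro: 3; S1 reads c2=0 → after 1×micro: 0; S2 reads c2=0 → after 2×micro: 0 ⇒ (c0=3, c1=0, c2=0)
macro 2: S0 reads c1=0 → after 1×micro: 2; S1 reads c2=0 → after 1×micro: 3; S2 reads c2=0 → after 2×micro: 0 ⇒ (c0=2, c1=3, c2=0)
macro 3: S0 reads c1=3 → after 1×micro: 0; S1 reads c2=0 → after 1×micro: 3; S2 reads c2=0 → after 2×micro: 0 ⇒ (c0=0, c1=3, c2=0)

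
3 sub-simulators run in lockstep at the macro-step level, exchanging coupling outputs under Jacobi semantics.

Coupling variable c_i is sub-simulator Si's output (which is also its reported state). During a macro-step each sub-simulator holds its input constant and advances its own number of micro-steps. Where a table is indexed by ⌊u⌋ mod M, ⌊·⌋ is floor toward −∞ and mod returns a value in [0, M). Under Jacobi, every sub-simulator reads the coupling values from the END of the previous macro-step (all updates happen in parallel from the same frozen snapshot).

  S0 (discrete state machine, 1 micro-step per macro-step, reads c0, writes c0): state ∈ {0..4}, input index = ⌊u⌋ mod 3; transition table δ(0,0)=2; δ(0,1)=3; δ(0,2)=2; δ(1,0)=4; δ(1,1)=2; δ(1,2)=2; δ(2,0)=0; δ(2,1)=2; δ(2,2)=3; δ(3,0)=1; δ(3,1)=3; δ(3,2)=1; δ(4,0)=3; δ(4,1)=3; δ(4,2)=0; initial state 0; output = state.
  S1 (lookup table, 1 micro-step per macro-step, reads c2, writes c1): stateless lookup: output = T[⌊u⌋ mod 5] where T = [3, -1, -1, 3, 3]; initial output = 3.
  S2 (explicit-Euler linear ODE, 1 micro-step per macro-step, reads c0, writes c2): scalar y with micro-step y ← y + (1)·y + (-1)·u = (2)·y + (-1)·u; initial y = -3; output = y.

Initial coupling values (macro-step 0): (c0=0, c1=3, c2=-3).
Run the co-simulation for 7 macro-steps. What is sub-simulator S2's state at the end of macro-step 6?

macro 1: S0 reads c0=0 → after 1×micro: 2; S1 reads c2=-3 → after 1×micro: -1; S2 reads c0=0 → after 1×micro: -6 ⇒ (c0=2, c1=-1, c2=-6)
macro 2: S0 reads c0=2 → after 1×micro: 3; S1 reads c2=-6 → after 1×micro: 3; S2 reads c0=2 → after 1×micro: -14 ⇒ (c0=3, c1=3, c2=-14)
macro 3: S0 reads c0=3 → after 1×micro: 1; S1 reads c2=-14 → after 1×micro: -1; S2 reads c0=3 → after 1×micro: -31 ⇒ (c0=1, c1=-1, c2=-31)
macro 4: S0 reads c0=1 → after 1×micro: 2; S1 reads c2=-31 → after 1×micro: 3; S2 reads c0=1 → after 1×micro: -63 ⇒ (c0=2, c1=3, c2=-63)
macro 5: S0 reads c0=2 → after 1×micro: 3; S1 reads c2=-63 → after 1×micro: -1; S2 reads c0=2 → after 1×micro: -128 ⇒ (c0=3, c1=-1, c2=-128)
macro 6: S0 reads c0=3 → after 1×micro: 1; S1 reads c2=-128 → after 1×micro: -1; S2 reads c0=3 → after 1×micro: -259 ⇒ (c0=1, c1=-1, c2=-259)
macro 7: S0 reads c0=1 → after 1×micro: 2; S1 reads c2=-259 → after 1×micro: -1; S2 reads c0=1 → after 1×micro: -519 ⇒ (c0=2, c1=-1, c2=-519)

S2 state at macro-step 6 = -259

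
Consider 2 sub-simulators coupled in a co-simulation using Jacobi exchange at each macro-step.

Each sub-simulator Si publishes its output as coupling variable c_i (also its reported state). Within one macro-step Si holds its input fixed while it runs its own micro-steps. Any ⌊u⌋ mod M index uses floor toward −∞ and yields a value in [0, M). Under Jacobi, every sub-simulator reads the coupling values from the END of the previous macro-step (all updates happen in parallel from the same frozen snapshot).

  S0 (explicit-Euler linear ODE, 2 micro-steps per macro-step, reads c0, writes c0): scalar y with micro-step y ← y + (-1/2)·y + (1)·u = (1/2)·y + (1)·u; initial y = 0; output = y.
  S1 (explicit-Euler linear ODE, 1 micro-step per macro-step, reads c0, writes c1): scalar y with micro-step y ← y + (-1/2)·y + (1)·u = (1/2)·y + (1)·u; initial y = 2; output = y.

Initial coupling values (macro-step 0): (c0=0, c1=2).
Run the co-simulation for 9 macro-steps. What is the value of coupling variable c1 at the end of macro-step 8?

c1 at macro-step 8 = 1/128

macro 1: S0 reads c0=0 → after 2×micro: 0; S1 reads c0=0 → after 1×micro: 1 ⇒ (c0=0, c1=1)
macro 2: S0 reads c0=0 → after 2×micro: 0; S1 reads c0=0 → after 1×micro: 1/2 ⇒ (c0=0, c1=1/2)
macro 3: S0 reads c0=0 → after 2×micro: 0; S1 reads c0=0 → after 1×micro: 1/4 ⇒ (c0=0, c1=1/4)
macro 4: S0 reads c0=0 → after 2×micro: 0; S1 reads c0=0 → after 1×micro: 1/8 ⇒ (c0=0, c1=1/8)
macro 5: S0 reads c0=0 → after 2×micro: 0; S1 reads c0=0 → after 1×micro: 1/16 ⇒ (c0=0, c1=1/16)
macro 6: S0 reads c0=0 → after 2×micro: 0; S1 reads c0=0 → after 1×micro: 1/32 ⇒ (c0=0, c1=1/32)
macro 7: S0 reads c0=0 → after 2×micro: 0; S1 reads c0=0 → after 1×micro: 1/64 ⇒ (c0=0, c1=1/64)
macro 8: S0 reads c0=0 → after 2×micro: 0; S1 reads c0=0 → after 1×micro: 1/128 ⇒ (c0=0, c1=1/128)
macro 9: S0 reads c0=0 → after 2×micro: 0; S1 reads c0=0 → after 1×micro: 1/256 ⇒ (c0=0, c1=1/256)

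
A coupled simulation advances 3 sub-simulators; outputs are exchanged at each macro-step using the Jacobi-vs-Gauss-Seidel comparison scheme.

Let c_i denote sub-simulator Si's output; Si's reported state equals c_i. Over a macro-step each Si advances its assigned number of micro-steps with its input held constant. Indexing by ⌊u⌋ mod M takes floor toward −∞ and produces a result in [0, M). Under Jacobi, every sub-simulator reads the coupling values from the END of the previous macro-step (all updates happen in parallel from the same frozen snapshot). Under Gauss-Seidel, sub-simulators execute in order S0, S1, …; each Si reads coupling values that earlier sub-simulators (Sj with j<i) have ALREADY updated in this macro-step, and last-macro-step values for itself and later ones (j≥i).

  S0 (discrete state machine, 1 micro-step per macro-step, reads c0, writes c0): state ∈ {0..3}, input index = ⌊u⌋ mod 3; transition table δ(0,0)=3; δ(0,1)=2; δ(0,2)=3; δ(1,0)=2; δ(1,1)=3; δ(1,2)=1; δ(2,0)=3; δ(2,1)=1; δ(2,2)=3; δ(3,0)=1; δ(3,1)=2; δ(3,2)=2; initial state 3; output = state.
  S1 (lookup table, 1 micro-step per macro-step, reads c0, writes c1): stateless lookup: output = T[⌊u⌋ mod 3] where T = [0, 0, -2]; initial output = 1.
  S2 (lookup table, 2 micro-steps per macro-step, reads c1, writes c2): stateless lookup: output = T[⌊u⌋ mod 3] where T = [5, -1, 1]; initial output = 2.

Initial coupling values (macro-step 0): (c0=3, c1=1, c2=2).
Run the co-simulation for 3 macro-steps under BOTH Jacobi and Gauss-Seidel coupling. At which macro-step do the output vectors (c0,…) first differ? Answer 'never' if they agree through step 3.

first divergence at macro-step: 1

[Jacobi] macro 1: S0 reads c0=3 → after 1×micro: 1; S1 reads c0=3 → after 1×micro: 0; S2 reads c1=1 → after 2×micro: -1 ⇒ (c0=1, c1=0, c2=-1)
[Jacobi] macro 2: S0 reads c0=1 → after 1×micro: 3; S1 reads c0=1 → after 1×micro: 0; S2 reads c1=0 → after 2×micro: 5 ⇒ (c0=3, c1=0, c2=5)
[Jacobi] macro 3: S0 reads c0=3 → after 1×micro: 1; S1 reads c0=3 → after 1×micro: 0; S2 reads c1=0 → after 2×micro: 5 ⇒ (c0=1, c1=0, c2=5)
[Gauss-Seidel] macro 1: S0 reads c0=3 → after 1×micro: 1; S1 reads c0=1 → after 1×micro: 0; S2 reads c1=0 → after 2×micro: 5 ⇒ (c0=1, c1=0, c2=5)
[Gauss-Seidel] macro 2: S0 reads c0=1 → after 1×micro: 3; S1 reads c0=3 → after 1×micro: 0; S2 reads c1=0 → after 2×micro: 5 ⇒ (c0=3, c1=0, c2=5)
[Gauss-Seidel] macro 3: S0 reads c0=3 → after 1×micro: 1; S1 reads c0=1 → after 1×micro: 0; S2 reads c1=0 → after 2×micro: 5 ⇒ (c0=1, c1=0, c2=5)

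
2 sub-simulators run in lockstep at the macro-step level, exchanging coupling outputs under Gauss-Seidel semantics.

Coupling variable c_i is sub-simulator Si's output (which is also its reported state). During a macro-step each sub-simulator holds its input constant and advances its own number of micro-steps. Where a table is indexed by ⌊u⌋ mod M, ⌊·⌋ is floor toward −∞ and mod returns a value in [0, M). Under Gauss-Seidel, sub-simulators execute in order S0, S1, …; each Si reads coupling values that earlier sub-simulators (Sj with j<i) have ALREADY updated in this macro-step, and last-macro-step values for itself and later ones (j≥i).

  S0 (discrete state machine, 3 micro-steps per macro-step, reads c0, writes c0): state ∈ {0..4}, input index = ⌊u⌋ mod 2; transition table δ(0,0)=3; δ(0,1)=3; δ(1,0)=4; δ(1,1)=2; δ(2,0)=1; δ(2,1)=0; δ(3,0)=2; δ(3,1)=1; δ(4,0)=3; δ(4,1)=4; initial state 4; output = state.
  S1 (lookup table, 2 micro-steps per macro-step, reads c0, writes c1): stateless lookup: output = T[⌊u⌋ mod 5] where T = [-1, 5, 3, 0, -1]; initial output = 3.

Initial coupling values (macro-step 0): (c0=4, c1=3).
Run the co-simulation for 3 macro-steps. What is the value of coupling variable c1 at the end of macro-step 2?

macro 1: S0 reads c0=4 → after 3×micro: 1; S1 reads c0=1 → after 2×micro: 5 ⇒ (c0=1, c1=5)
macro 2: S0 reads c0=1 → after 3×micro: 3; S1 reads c0=3 → after 2×micro: 0 ⇒ (c0=3, c1=0)
macro 3: S0 reads c0=3 → after 3×micro: 0; S1 reads c0=0 → after 2×micro: -1 ⇒ (c0=0, c1=-1)

c1 at macro-step 2 = 0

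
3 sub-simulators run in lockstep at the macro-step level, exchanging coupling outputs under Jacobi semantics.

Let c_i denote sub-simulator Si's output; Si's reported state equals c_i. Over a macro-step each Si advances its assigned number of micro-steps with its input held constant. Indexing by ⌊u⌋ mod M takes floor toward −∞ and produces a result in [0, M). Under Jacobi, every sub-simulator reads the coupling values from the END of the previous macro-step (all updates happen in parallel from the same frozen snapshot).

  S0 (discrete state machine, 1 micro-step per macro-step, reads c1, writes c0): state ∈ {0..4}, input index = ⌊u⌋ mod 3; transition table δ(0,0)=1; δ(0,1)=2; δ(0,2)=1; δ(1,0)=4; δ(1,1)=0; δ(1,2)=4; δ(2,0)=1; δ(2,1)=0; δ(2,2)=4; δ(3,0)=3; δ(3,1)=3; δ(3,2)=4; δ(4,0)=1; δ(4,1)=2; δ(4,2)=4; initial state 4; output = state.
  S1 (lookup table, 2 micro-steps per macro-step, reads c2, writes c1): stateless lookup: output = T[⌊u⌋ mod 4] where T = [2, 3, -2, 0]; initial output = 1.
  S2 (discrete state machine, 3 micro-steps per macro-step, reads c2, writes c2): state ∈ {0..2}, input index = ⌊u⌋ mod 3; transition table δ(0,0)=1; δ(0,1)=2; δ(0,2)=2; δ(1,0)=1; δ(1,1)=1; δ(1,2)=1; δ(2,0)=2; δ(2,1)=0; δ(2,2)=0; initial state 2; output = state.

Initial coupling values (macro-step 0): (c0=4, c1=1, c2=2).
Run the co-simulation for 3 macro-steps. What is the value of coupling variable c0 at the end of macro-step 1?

c0 at macro-step 1 = 2

macro 1: S0 reads c1=1 → after 1×micro: 2; S1 reads c2=2 → after 2×micro: -2; S2 reads c2=2 → after 3×micro: 0 ⇒ (c0=2, c1=-2, c2=0)
macro 2: S0 reads c1=-2 → after 1×micro: 0; S1 reads c2=0 → after 2×micro: 2; S2 reads c2=0 → after 3×micro: 1 ⇒ (c0=0, c1=2, c2=1)
macro 3: S0 reads c1=2 → after 1×micro: 1; S1 reads c2=1 → after 2×micro: 3; S2 reads c2=1 → after 3×micro: 1 ⇒ (c0=1, c1=3, c2=1)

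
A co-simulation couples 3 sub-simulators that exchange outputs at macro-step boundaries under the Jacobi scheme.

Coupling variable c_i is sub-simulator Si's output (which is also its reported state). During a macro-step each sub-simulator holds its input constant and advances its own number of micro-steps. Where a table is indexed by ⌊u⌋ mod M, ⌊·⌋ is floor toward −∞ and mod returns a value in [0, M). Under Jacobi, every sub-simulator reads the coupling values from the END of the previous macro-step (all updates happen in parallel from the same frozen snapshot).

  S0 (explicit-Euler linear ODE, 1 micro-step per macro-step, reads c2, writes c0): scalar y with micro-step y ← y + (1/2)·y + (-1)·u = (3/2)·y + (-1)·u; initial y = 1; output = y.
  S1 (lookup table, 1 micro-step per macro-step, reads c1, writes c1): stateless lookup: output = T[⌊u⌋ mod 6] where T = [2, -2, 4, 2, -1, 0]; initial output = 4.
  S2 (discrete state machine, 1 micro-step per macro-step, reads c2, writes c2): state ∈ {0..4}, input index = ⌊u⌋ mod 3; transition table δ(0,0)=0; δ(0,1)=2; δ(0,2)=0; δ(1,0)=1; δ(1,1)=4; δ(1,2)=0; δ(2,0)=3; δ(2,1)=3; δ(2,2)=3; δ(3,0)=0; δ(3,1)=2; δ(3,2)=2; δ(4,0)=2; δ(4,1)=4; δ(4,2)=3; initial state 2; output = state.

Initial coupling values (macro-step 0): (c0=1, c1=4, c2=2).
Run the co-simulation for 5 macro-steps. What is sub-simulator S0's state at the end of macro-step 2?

S0 state at macro-step 2 = -15/4

macro 1: S0 reads c2=2 → after 1×micro: -1/2; S1 reads c1=4 → after 1×micro: -1; S2 reads c2=2 → after 1×micro: 3 ⇒ (c0=-1/2, c1=-1, c2=3)
macro 2: S0 reads c2=3 → after 1×micro: -15/4; S1 reads c1=-1 → after 1×micro: 0; S2 reads c2=3 → after 1×micro: 0 ⇒ (c0=-15/4, c1=0, c2=0)
macro 3: S0 reads c2=0 → after 1×micro: -45/8; S1 reads c1=0 → after 1×micro: 2; S2 reads c2=0 → after 1×micro: 0 ⇒ (c0=-45/8, c1=2, c2=0)
macro 4: S0 reads c2=0 → after 1×micro: -135/16; S1 reads c1=2 → after 1×micro: 4; S2 reads c2=0 → after 1×micro: 0 ⇒ (c0=-135/16, c1=4, c2=0)
macro 5: S0 reads c2=0 → after 1×micro: -405/32; S1 reads c1=4 → after 1×micro: -1; S2 reads c2=0 → after 1×micro: 0 ⇒ (c0=-405/32, c1=-1, c2=0)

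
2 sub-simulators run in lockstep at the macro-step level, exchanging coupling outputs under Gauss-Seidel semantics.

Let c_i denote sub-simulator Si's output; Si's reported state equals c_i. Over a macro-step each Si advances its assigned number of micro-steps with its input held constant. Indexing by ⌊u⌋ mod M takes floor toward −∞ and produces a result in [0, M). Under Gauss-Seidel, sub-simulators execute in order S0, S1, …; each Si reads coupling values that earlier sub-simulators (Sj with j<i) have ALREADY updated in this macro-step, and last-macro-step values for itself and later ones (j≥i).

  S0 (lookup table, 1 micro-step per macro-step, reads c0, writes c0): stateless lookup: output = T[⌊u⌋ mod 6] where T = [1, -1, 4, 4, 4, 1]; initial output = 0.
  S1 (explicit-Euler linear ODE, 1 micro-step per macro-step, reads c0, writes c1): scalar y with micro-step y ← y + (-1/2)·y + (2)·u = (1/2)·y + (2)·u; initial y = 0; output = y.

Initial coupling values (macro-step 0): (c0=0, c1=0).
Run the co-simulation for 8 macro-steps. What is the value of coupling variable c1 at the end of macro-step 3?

macro 1: S0 reads c0=0 → after 1×micro: 1; S1 reads c0=1 → after 1×micro: 2 ⇒ (c0=1, c1=2)
macro 2: S0 reads c0=1 → after 1×micro: -1; S1 reads c0=-1 → after 1×micro: -1 ⇒ (c0=-1, c1=-1)
macro 3: S0 reads c0=-1 → after 1×micro: 1; S1 reads c0=1 → after 1×micro: 3/2 ⇒ (c0=1, c1=3/2)
macro 4: S0 reads c0=1 → after 1×micro: -1; S1 reads c0=-1 → after 1×micro: -5/4 ⇒ (c0=-1, c1=-5/4)
macro 5: S0 reads c0=-1 → after 1×micro: 1; S1 reads c0=1 → after 1×micro: 11/8 ⇒ (c0=1, c1=11/8)
macro 6: S0 reads c0=1 → after 1×micro: -1; S1 reads c0=-1 → after 1×micro: -21/16 ⇒ (c0=-1, c1=-21/16)
macro 7: S0 reads c0=-1 → after 1×micro: 1; S1 reads c0=1 → after 1×micro: 43/32 ⇒ (c0=1, c1=43/32)
macro 8: S0 reads c0=1 → after 1×micro: -1; S1 reads c0=-1 → after 1×micro: -85/64 ⇒ (c0=-1, c1=-85/64)

c1 at macro-step 3 = 3/2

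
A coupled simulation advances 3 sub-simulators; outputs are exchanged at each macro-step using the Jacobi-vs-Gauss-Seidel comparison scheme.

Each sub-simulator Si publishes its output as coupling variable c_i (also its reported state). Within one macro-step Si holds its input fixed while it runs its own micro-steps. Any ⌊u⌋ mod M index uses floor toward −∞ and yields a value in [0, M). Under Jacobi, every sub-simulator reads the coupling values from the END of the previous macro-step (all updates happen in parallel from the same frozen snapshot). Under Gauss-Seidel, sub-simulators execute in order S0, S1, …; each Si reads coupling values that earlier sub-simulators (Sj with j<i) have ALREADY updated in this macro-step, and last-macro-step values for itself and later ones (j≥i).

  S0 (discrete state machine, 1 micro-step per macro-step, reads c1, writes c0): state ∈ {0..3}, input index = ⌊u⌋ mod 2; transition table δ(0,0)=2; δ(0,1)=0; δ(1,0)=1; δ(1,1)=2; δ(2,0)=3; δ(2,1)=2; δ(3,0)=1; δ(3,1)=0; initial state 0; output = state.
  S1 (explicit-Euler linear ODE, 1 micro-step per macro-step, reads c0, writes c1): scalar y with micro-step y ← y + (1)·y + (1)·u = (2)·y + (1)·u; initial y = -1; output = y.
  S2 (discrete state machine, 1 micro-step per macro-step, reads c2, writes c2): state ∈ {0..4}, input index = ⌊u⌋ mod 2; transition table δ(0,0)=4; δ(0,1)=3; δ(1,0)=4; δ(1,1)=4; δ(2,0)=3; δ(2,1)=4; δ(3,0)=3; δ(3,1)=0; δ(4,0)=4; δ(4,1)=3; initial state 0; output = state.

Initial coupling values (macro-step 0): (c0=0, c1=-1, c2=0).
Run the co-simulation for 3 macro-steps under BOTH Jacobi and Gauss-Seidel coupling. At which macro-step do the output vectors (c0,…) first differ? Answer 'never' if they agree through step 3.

first divergence at macro-step: 2

[Jacobi] macro 1: S0 reads c1=-1 → after 1×micro: 0; S1 reads c0=0 → after 1×micro: -2; S2 reads c2=0 → after 1×micro: 4 ⇒ (c0=0, c1=-2, c2=4)
[Jacobi] macro 2: S0 reads c1=-2 → after 1×micro: 2; S1 reads c0=0 → after 1×micro: -4; S2 reads c2=4 → after 1×micro: 4 ⇒ (c0=2, c1=-4, c2=4)
[Jacobi] macro 3: S0 reads c1=-4 → after 1×micro: 3; S1 reads c0=2 → after 1×micro: -6; S2 reads c2=4 → after 1×micro: 4 ⇒ (c0=3, c1=-6, c2=4)
[Gauss-Seidel] macro 1: S0 reads c1=-1 → after 1×micro: 0; S1 reads c0=0 → after 1×micro: -2; S2 reads c2=0 → after 1×micro: 4 ⇒ (c0=0, c1=-2, c2=4)
[Gauss-Seidel] macro 2: S0 reads c1=-2 → after 1×micro: 2; S1 reads c0=2 → after 1×micro: -2; S2 reads c2=4 → after 1×micro: 4 ⇒ (c0=2, c1=-2, c2=4)
[Gauss-Seidel] macro 3: S0 reads c1=-2 → after 1×micro: 3; S1 reads c0=3 → after 1×micro: -1; S2 reads c2=4 → after 1×micro: 4 ⇒ (c0=3, c1=-1, c2=4)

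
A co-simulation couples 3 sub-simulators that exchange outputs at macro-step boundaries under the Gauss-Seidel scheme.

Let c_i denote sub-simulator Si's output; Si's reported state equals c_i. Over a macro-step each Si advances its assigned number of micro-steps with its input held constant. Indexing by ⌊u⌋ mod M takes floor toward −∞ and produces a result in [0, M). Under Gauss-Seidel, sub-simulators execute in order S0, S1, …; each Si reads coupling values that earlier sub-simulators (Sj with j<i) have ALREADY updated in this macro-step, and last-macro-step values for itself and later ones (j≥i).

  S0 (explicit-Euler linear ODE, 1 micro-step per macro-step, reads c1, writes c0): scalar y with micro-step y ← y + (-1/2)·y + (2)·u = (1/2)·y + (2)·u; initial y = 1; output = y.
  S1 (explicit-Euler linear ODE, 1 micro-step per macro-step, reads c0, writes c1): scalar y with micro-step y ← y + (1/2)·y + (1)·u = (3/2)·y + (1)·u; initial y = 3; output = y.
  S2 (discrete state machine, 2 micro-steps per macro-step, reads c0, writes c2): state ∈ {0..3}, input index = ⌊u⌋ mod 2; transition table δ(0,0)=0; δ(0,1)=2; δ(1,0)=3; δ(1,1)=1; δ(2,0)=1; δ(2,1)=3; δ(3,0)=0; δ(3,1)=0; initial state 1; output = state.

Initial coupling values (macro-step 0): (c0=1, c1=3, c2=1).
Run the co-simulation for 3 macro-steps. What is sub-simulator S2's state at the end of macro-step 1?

macro 1: S0 reads c1=3 → after 1×micro: 13/2; S1 reads c0=13/2 → after 1×micro: 11; S2 reads c0=13/2 → after 2×micro: 0 ⇒ (c0=13/2, c1=11, c2=0)
macro 2: S0 reads c1=11 → after 1×micro: 101/4; S1 reads c0=101/4 → after 1×micro: 167/4; S2 reads c0=101/4 → after 2×micro: 3 ⇒ (c0=101/4, c1=167/4, c2=3)
macro 3: S0 reads c1=167/4 → after 1×micro: 769/8; S1 reads c0=769/8 → after 1×micro: 635/4; S2 reads c0=769/8 → after 2×micro: 0 ⇒ (c0=769/8, c1=635/4, c2=0)

S2 state at macro-step 1 = 0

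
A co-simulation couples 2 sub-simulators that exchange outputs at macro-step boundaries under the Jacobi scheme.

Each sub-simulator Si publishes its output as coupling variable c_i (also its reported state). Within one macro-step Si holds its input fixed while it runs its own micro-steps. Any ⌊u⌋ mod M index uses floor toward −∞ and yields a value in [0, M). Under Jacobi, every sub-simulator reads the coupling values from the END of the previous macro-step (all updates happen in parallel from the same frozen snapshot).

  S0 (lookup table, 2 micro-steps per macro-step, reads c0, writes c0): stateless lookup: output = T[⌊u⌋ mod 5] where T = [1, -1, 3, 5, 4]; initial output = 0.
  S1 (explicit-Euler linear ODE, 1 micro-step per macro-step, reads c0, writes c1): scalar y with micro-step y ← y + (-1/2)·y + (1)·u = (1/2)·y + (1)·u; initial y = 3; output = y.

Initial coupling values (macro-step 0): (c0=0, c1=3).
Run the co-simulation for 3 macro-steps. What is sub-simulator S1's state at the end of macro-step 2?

macro 1: S0 reads c0=0 → after 2×micro: 1; S1 reads c0=0 → after 1×micro: 3/2 ⇒ (c0=1, c1=3/2)
macro 2: S0 reads c0=1 → after 2×micro: -1; S1 reads c0=1 → after 1×micro: 7/4 ⇒ (c0=-1, c1=7/4)
macro 3: S0 reads c0=-1 → after 2×micro: 4; S1 reads c0=-1 → after 1×micro: -1/8 ⇒ (c0=4, c1=-1/8)

S1 state at macro-step 2 = 7/4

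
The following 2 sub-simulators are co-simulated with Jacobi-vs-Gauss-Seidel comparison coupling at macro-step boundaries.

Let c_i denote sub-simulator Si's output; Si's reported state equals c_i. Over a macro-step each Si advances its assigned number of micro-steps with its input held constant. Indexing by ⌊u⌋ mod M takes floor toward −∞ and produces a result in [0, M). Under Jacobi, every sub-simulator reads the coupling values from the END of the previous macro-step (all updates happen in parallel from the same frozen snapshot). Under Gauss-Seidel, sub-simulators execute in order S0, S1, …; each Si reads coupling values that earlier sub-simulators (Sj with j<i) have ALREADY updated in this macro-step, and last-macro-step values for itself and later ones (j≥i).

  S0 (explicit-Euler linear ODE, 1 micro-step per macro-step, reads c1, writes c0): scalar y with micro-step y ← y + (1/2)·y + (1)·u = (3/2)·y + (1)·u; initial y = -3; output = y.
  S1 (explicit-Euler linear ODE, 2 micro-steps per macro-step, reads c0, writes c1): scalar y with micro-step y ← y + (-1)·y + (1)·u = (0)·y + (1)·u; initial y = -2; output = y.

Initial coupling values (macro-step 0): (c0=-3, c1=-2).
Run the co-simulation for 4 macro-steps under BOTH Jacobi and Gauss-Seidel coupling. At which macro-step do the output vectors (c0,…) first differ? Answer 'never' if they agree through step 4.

first divergence at macro-step: 1

[Jacobi] macro 1: S0 reads c1=-2 → after 1×micro: -13/2; S1 reads c0=-3 → after 2×micro: -3 ⇒ (c0=-13/2, c1=-3)
[Jacobi] macro 2: S0 reads c1=-3 → after 1×micro: -51/4; S1 reads c0=-13/2 → after 2×micro: -13/2 ⇒ (c0=-51/4, c1=-13/2)
[Jacobi] macro 3: S0 reads c1=-13/2 → after 1×micro: -205/8; S1 reads c0=-51/4 → after 2×micro: -51/4 ⇒ (c0=-205/8, c1=-51/4)
[Jacobi] macro 4: S0 reads c1=-51/4 → after 1×micro: -819/16; S1 reads c0=-205/8 → after 2×micro: -205/8 ⇒ (c0=-819/16, c1=-205/8)
[Gauss-Seidel] macro 1: S0 reads c1=-2 → after 1×micro: -13/2; S1 reads c0=-13/2 → after 2×micro: -13/2 ⇒ (c0=-13/2, c1=-13/2)
[Gauss-Seidel] macro 2: S0 reads c1=-13/2 → after 1×micro: -65/4; S1 reads c0=-65/4 → after 2×micro: -65/4 ⇒ (c0=-65/4, c1=-65/4)
[Gauss-Seidel] macro 3: S0 reads c1=-65/4 → after 1×micro: -325/8; S1 reads c0=-325/8 → after 2×micro: -325/8 ⇒ (c0=-325/8, c1=-325/8)
[Gauss-Seidel] macro 4: S0 reads c1=-325/8 → after 1×micro: -1625/16; S1 reads c0=-1625/16 → after 2×micro: -1625/16 ⇒ (c0=-1625/16, c1=-1625/16)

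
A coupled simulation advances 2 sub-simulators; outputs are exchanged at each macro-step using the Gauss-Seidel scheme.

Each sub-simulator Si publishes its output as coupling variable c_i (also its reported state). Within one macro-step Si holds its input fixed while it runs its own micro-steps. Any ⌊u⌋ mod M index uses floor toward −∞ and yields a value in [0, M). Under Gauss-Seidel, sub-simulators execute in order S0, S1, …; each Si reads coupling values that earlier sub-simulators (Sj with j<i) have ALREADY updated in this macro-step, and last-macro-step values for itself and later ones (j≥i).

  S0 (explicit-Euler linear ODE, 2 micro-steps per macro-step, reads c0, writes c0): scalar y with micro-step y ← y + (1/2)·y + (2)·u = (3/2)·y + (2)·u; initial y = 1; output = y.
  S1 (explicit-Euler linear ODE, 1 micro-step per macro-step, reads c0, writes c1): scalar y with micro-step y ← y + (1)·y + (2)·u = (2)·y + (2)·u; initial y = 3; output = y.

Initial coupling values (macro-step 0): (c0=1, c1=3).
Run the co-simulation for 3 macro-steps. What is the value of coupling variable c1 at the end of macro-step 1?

c1 at macro-step 1 = 41/2

macro 1: S0 reads c0=1 → after 2×micro: 29/4; S1 reads c0=29/4 → after 1×micro: 41/2 ⇒ (c0=29/4, c1=41/2)
macro 2: S0 reads c0=29/4 → after 2×micro: 841/16; S1 reads c0=841/16 → after 1×micro: 1169/8 ⇒ (c0=841/16, c1=1169/8)
macro 3: S0 reads c0=841/16 → after 2×micro: 24389/64; S1 reads c0=24389/64 → after 1×micro: 33741/32 ⇒ (c0=24389/64, c1=33741/32)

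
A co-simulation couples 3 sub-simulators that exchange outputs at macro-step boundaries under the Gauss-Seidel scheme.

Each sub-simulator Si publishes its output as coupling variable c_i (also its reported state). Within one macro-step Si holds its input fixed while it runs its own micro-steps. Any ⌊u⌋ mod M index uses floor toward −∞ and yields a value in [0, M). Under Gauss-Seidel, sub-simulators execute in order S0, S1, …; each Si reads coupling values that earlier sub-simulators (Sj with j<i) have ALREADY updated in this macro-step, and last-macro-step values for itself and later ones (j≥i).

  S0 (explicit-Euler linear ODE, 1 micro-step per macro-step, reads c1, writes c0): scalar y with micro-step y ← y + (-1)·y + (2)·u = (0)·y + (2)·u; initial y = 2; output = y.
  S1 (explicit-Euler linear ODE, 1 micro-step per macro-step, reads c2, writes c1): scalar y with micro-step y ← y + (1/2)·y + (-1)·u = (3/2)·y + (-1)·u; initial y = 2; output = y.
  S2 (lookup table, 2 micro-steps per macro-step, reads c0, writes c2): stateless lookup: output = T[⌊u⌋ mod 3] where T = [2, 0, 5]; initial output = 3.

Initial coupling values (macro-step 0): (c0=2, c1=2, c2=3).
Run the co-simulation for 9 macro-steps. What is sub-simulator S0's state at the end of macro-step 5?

S0 state at macro-step 5 = -10

macro 1: S0 reads c1=2 → after 1×micro: 4; S1 reads c2=3 → after 1×micro: 0; S2 reads c0=4 → after 2×micro: 0 ⇒ (c0=4, c1=0, c2=0)
macro 2: S0 reads c1=0 → after 1×micro: 0; S1 reads c2=0 → after 1×micro: 0; S2 reads c0=0 → after 2×micro: 2 ⇒ (c0=0, c1=0, c2=2)
macro 3: S0 reads c1=0 → after 1×micro: 0; S1 reads c2=2 → after 1×micro: -2; S2 reads c0=0 → after 2×micro: 2 ⇒ (c0=0, c1=-2, c2=2)
macro 4: S0 reads c1=-2 → after 1×micro: -4; S1 reads c2=2 → after 1×micro: -5; S2 reads c0=-4 → after 2×micro: 5 ⇒ (c0=-4, c1=-5, c2=5)
macro 5: S0 reads c1=-5 → after 1×micro: -10; S1 reads c2=5 → after 1×micro: -25/2; S2 reads c0=-10 → after 2×micro: 5 ⇒ (c0=-10, c1=-25/2, c2=5)
macro 6: S0 reads c1=-25/2 → after 1×micro: -25; S1 reads c2=5 → after 1×micro: -95/4; S2 reads c0=-25 → after 2×micro: 5 ⇒ (c0=-25, c1=-95/4, c2=5)
macro 7: S0 reads c1=-95/4 → after 1×micro: -95/2; S1 reads c2=5 → after 1×micro: -325/8; S2 reads c0=-95/2 → after 2×micro: 2 ⇒ (c0=-95/2, c1=-325/8, c2=2)
macro 8: S0 reads c1=-325/8 → after 1×micro: -325/4; S1 reads c2=2 → after 1×micro: -1007/16; S2 reads c0=-325/4 → after 2×micro: 5 ⇒ (c0=-325/4, c1=-1007/16, c2=5)
macro 9: S0 reads c1=-1007/16 → after 1×micro: -1007/8; S1 reads c2=5 → after 1×micro: -3181/32; S2 reads c0=-1007/8 → after 2×micro: 2 ⇒ (c0=-1007/8, c1=-3181/32, c2=2)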